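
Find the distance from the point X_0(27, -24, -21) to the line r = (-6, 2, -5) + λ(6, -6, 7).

Direction vector d = (6, -6, 7).
AP = (33, -26, -16), and AP × d = (-278, -327, -42).
|AP × d|² = 185977 and |d|² = 121, so the distance is √(185977/121) = √1537.

√1537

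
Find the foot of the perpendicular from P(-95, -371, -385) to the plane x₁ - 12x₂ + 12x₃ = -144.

n = (1, -12, 12), |n|² = 289, and n·P − (-144) = -119.
t = -119/289 = -7/17, so the foot is P − t·n = (-95, -371, -385) − (-7/17)·(1, -12, 12) = (-1608/17, -6391/17, -6461/17).

(-1608/17, -6391/17, -6461/17)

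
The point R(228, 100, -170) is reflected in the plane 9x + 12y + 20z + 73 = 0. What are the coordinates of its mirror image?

With n = (9, 12, 20), the signed offset is (n·R − (-73))/|n|² = -75/625 = -3/25.
R' = R − 2t·n = (228, 100, -170) − (-6/25)·(9, 12, 20) = (5754/25, 2572/25, -826/5).

(5754/25, 2572/25, -826/5)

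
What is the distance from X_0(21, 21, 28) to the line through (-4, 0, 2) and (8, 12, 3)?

√586

A direction vector is d = (12, 12, 1).
AP = (25, 21, 26); AP·d = 578, |AP|² = 1742, |d|² = 289.
distance² = |AP|² − (AP·d)²/|d|² = 1742 − 334084/289 = 586, so the distance is √586.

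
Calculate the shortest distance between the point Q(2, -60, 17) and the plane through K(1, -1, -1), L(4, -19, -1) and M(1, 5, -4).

17/√41

KL = (3, -18, 0) and KM = (0, 6, -3), so a normal is n = KL × KM = (54, 9, 18).
d = |54·2 + 9·(-60) + 18·17 − 27| / √(2916 + 81 + 324) = |-153| / (9√41) = 17√41/41.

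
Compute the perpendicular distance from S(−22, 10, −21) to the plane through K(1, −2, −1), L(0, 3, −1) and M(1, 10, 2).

KL = (−1, 5, 0) and KM = (0, 12, 3), so a normal is n = KL × KM = (15, 3, −12).
Then n·(−22, 10, −21) − 21 = −69.
|n| = √(225 + 9 + 144) = 3√42, so the distance is |-69|/(3√42) = 23/√42.

23/√42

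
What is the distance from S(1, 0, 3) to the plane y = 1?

Normal vector n = (0, 1, 0), and n·(1, 0, 3) - 1 = -1.
|n| = √(0 + 1 + 0) = 1, so the distance is |-1|/1 = 1.

1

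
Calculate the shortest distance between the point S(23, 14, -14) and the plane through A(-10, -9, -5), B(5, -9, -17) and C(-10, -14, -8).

AB = (15, 0, -12) and AC = (0, -5, -3), so a normal is n = AB × AC = (-60, 45, -75).
Then n·(23, 14, -14) - 570 = -270.
|n| = √(3600 + 2025 + 5625) = 75√2, so the distance is |-270|/(75√2) = 9√2/5.

9√2/5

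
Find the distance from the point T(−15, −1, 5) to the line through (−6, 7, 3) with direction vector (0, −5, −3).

√115

Direction vector d = (0, −5, −3).
AP = (−9, −8, 2), and AP × d = (34, −27, 45).
|AP × d|² = 3910 and |d|² = 34, so the distance is √(3910/34) = √115.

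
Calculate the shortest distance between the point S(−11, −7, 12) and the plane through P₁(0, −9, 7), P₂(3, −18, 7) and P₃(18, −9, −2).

√46/46

P₁P₂ = (3, −9, 0) and P₁P₃ = (18, 0, −9), so a normal is n = P₁P₂ × P₁P₃ = (81, 27, 162).
d = |81·(-11) + 27·(-7) + 162·12 − 891| / √(6561 + 729 + 26244) = |-27| / (27√46) = √46/46.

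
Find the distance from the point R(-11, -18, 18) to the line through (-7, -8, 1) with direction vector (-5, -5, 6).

√61

Direction vector d = (-5, -5, 6).
AP = (-4, -10, 17); AP·d = 172, |AP|² = 405, |d|² = 86.
distance² = |AP|² − (AP·d)²/|d|² = 405 − 29584/86 = 61, so the distance is √61.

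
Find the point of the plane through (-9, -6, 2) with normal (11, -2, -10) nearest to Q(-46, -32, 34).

(-13, -38, 4)

The perpendicular from Q has direction n = (11, -2, -10): r = (-46, -32, 34) + λ(11, -2, -10).
Substitute into the plane: n·(Q + λn) = -107 gives -782 + 225λ = -107, so λ = 3.
Foot = (-46, -32, 34) + 3·(11, -2, -10) = (-13, -38, 4).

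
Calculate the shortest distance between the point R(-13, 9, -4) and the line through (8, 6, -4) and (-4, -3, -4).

A direction vector is d = (-12, -9, 0).
AP = (-21, 3, 0), and AP × d = (0, 0, 225).
|AP × d|² = 50625 and |d|² = 225, so the distance is √(50625/225) = √225 = 15.

15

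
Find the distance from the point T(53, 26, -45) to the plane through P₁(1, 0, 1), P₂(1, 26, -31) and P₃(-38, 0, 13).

P₁P₂ = (0, 26, -32) and P₁P₃ = (-39, 0, 12), so a normal is n = P₁P₂ × P₁P₃ = (312, 1248, 1014).
d = |312·53 + 1248·26 + 1014·(-45) − 1326| / √(97344 + 1557504 + 1028196) = |2028| / 1638 = 26/21.

26/21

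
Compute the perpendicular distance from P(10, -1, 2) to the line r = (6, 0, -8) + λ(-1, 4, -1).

3√11

Direction vector d = (-1, 4, -1).
AP = (4, -1, 10), and AP × d = (-39, -6, 15).
|AP × d|² = 1782 and |d|² = 18, so the distance is √(1782/18) = √99 = 3√11.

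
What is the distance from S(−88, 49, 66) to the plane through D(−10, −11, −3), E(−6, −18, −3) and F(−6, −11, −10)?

DE = (4, −7, 0) and DF = (4, 0, −7), so a normal is n = DE × DF = (49, 28, 28).
Then n·(−88, 49, 66) − (−882) = −210.
|n| = √(2401 + 784 + 784) = 63, so the distance is |-210|/63 = 10/3.

10/3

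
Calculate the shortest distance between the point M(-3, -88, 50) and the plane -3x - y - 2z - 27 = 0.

Normal vector n = (-3, -1, -2), and n·(-3, -88, 50) - 27 = -30.
|n| = √(9 + 1 + 4) = √14, so the distance is |-30|/√14 = 30/√14.

30/√14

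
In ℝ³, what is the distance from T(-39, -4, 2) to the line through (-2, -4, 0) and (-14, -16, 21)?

√1049

A direction vector is d = (-12, -12, 21).
AP = (-37, 0, 2); AP·d = 486, |AP|² = 1373, |d|² = 729.
distance² = |AP|² − (AP·d)²/|d|² = 1373 − 236196/729 = 1049, so the distance is √1049.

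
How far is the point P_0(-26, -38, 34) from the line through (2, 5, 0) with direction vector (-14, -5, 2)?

42

Direction vector d = (-14, -5, 2).
AP = (-28, -43, 34); AP·d = 675, |AP|² = 3789, |d|² = 225.
distance² = |AP|² − (AP·d)²/|d|² = 3789 − 455625/225 = 1764, so the distance is 42.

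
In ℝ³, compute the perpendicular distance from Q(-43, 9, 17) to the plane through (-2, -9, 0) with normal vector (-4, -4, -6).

5/√17

The plane has equation n·(r − (-2, -9, 0)) = 0, i.e. n·r = 44.
d = |(-4)·(-43) + (-4)·9 + (-6)·17 − 44| / √(16 + 16 + 36) = |-10| / (2√17) = 5√17/17.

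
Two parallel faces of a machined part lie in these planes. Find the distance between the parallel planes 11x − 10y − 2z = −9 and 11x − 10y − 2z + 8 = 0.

Both planes have normal n = (11, −10, −2), |n| = 15. Any point on the first plane is at distance |(-8) − (-9)|/|n| = 1/15 from the second.

1/15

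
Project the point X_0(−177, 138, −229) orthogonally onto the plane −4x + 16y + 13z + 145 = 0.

The perpendicular from X_0 has direction n = (−4, 16, 13): r = (−177, 138, −229) + μ(−4, 16, 13).
Substitute into the plane: n·(X_0 + μn) = -145 gives -61 + 441μ = -145, so μ = -4/21.
Foot = (−177, 138, −229) + (-4/21)·(−4, 16, 13) = (−3701/21, 2834/21, −4861/21).

(-3701/21, 2834/21, -4861/21)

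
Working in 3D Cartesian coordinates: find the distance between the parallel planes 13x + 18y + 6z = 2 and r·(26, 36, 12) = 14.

5/23

Divide the second equation by 2 to match normals: 13x + 18y + 6z = 7.
With common normal n = (13, 18, 6) (|n| = 23), the distance is |2 − 7|/|n| = 5/23.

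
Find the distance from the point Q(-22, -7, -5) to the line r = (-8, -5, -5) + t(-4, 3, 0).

Direction vector d = (-4, 3, 0).
AP = (-14, -2, 0), and AP × d = (0, 0, -50).
|AP × d|² = 2500 and |d|² = 25, so the distance is √(2500/25) = √100 = 10.

10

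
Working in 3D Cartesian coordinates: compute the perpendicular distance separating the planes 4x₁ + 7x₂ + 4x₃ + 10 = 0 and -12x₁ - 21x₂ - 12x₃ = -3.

Divide the second equation by -3 to match normals: 4x₁ + 7x₂ + 4x₃ = 1.
Both planes have normal n = (4, 7, 4), |n| = 9. Any point on the first plane is at distance |1 − (-10)|/|n| = 11/9 from the second.

11/9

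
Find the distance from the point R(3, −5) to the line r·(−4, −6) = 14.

2/√13

d = |(-4)·3 + (-6)·(-5) − 14| / √(16 + 36) = |4|/(2√13) = 2/√13.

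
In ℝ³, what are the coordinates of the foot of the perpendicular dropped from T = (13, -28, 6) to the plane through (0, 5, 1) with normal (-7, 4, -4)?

The perpendicular from T has direction n = (-7, 4, -4): r = (13, -28, 6) + μ(-7, 4, -4).
Substitute into the plane: n·(T + μn) = 16 gives -227 + 81μ = 16, so μ = 3.
Foot = (13, -28, 6) + 3·(-7, 4, -4) = (-8, -16, -6).

(-8, -16, -6)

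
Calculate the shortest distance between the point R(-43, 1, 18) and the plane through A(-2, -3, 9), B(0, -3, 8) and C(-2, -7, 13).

5

AB = (2, 0, -1) and AC = (0, -4, 4), so a normal is n = AB × AC = (-4, -8, -8).
Then n·(-43, 1, 18) - (-40) = 60.
|n| = √(16 + 64 + 64) = 12, so the distance is |60|/12 = 5.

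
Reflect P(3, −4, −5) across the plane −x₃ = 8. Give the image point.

(3, -4, -11)

With n = (0, 0, −1), the signed offset is (n·P − 8)/|n|² = -3/1 = -3.
P' = P − 2t·n = (3, −4, −5) − (-6)·(0, 0, −1) = (3, −4, −11).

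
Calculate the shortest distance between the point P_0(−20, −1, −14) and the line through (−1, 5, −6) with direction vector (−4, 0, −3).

Direction vector d = (−4, 0, −3).
AP = (−19, −6, −8); AP·d = 100, |AP|² = 461, |d|² = 25.
distance² = |AP|² − (AP·d)²/|d|² = 461 − 10000/25 = 61, so the distance is √61.

√61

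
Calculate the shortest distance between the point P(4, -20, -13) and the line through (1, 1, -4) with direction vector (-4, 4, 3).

Direction vector d = (-4, 4, 3).
AP = (3, -21, -9), and AP × d = (-27, 27, -72).
|AP × d|² = 6642 and |d|² = 41, so the distance is √(6642/41) = √162 = 9√2.

9√2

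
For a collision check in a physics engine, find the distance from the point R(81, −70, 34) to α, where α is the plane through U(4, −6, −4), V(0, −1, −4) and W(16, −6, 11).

UV = (−4, 5, 0) and UW = (12, 0, 15), so a normal is n = UV × UW = (75, 60, −60).
n = (75, 60, −60); n·P − 180 = -345; |n| = 15√57; distance = 345/(15√57) = 23√57/57.

23/√57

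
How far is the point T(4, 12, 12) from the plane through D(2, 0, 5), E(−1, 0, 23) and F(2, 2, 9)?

5/√41

DE = (−3, 0, 18) and DF = (0, 2, 4), so a normal is n = DE × DF = (−36, 12, −6).
n = (−36, 12, −6); n·P − (-102) = 30; |n| = 6√41; distance = 30/(6√41) = 5√41/41.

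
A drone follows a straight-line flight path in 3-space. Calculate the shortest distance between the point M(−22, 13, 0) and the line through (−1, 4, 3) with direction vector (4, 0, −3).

Direction vector d = (4, 0, −3).
AP = (−21, 9, −3); AP·d = -75, |AP|² = 531, |d|² = 25.
distance² = |AP|² − (AP·d)²/|d|² = 531 − 5625/25 = 306, so the distance is 3√34.

3√34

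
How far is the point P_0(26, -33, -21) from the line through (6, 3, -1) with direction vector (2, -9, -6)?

Direction vector d = (2, -9, -6).
AP = (20, -36, -20); AP·d = 484, |AP|² = 2096, |d|² = 121.
distance² = |AP|² − (AP·d)²/|d|² = 2096 − 234256/121 = 160, so the distance is 4√10.

4√10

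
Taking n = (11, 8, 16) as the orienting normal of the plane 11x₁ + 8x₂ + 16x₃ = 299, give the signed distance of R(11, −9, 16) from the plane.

n·R − 299 = 6.
|n| = 21, so the signed distance is 6/21 = 2/7.

2/7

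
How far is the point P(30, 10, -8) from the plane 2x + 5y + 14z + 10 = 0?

8/15

Normal vector n = (2, 5, 14), and n·(30, 10, -8) - (-10) = 8.
|n| = √(4 + 25 + 196) = 15, so the distance is |8|/15 = 8/15.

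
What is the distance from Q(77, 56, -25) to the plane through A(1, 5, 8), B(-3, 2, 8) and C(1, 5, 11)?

24/5

AB = (-4, -3, 0) and AC = (0, 0, 3), so a normal is n = AB × AC = (-9, 12, 0).
Then n·(77, 56, -25) - 51 = -72.
|n| = √(81 + 144 + 0) = 15, so the distance is |-72|/15 = 24/5.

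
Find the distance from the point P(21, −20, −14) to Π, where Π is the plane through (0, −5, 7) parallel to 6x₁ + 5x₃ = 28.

21√61/61

Parallel planes share the normal n = (6, 0, 5); since (0, −5, 7) lies on the plane, its equation is 6x₁ + 5x₃ = 35.
Then n·(21, −20, −14) − 35 = 21.
|n| = √(36 + 0 + 25) = √61, so the distance is |21|/√61 = 21/√61.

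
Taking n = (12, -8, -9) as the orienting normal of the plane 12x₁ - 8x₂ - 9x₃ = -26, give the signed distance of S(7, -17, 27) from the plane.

3/17

n·S − (-26) = 3.
|n| = 17, so the signed distance is 3/17.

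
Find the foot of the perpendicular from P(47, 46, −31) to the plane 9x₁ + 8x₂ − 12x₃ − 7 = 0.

The perpendicular from P has direction n = (9, 8, −12): r = (47, 46, −31) + λ(9, 8, −12).
Substitute into the plane: n·(P + λn) = 7 gives 1163 + 289λ = 7, so λ = -4.
Foot = (47, 46, −31) + (-4)·(9, 8, −12) = (11, 14, 17).

(11, 14, 17)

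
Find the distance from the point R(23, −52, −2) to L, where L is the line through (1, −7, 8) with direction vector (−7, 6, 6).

√673

Direction vector d = (−7, 6, 6).
AP = (22, −45, −10); AP·d = -484, |AP|² = 2609, |d|² = 121.
distance² = |AP|² − (AP·d)²/|d|² = 2609 − 234256/121 = 673, so the distance is √673.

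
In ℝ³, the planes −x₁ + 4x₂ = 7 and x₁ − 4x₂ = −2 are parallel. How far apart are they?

5√17/17

Divide the second equation by -1 to match normals: −x₁ + 4x₂ = 2.
With common normal n = (−1, 4, 0) (|n| = √17), the distance is |7 − 2|/|n| = 5/√17.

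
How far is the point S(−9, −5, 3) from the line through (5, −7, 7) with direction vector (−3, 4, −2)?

10

Direction vector d = (−3, 4, −2).
AP = (−14, 2, −4), and AP × d = (12, −16, −50).
|AP × d|² = 2900 and |d|² = 29, so the distance is √(2900/29) = √100 = 10.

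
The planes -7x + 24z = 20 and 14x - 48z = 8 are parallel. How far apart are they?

24/25

Divide the second equation by -2 to match normals: -7x + 24z = -4.
Both planes have normal n = (-7, 0, 24), |n| = 25. Any point on the first plane is at distance |(-4) − 20|/|n| = 24/25 from the second.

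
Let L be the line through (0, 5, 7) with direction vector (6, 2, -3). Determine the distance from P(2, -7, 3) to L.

2√41

Direction vector d = (6, 2, -3).
AP = (2, -12, -4); AP·d = 0, |AP|² = 164, |d|² = 49.
distance² = |AP|² − (AP·d)²/|d|² = 164 − 0/49 = 164, so the distance is 2√41.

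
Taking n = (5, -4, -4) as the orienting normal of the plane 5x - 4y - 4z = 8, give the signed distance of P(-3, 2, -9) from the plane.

5/√57

n·P − 8 = 5.
|n| = √57, so the signed distance is 5/√57.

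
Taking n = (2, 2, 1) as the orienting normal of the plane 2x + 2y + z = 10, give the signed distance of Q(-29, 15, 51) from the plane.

13/3

n·Q − 10 = 13.
|n| = 3, so the signed distance is 13/3.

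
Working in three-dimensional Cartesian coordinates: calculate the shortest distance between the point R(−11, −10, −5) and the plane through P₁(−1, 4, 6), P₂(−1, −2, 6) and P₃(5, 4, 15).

P₁P₂ = (0, −6, 0) and P₁P₃ = (6, 0, 9), so a normal is n = P₁P₂ × P₁P₃ = (−54, 0, 36).
Then n·(−11, −10, −5) − 270 = 144.
|n| = √(2916 + 0 + 1296) = 18√13, so the distance is |144|/(18√13) = 8√13/13.

8√13/13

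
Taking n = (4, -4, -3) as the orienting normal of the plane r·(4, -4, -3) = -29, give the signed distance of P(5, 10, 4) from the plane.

-3√41/41

n·P − (-29) = -3.
|n| = √41, so the signed distance is -3√41/41.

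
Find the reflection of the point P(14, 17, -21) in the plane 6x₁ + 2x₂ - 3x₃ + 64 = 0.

n = (6, 2, -3), |n|² = 49, n·P − (-64) = 245, so t = 245/49 = 5.
Foot F = P − 5·n = (-16, 7, -6); the reflection is 2F − P = (-46, -3, 9).

(-46, -3, 9)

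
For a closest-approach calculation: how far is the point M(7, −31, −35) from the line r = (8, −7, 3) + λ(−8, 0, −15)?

Direction vector d = (−8, 0, −15).
AP = (−1, −24, −38), and AP × d = (360, 289, −192).
|AP × d|² = 249985 and |d|² = 289, so the distance is √(249985/289) = √865.

√865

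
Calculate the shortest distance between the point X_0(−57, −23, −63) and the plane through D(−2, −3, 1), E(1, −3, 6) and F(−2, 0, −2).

23√43/43

DE = (3, 0, 5) and DF = (0, 3, −3), so a normal is n = DE × DF = (−15, 9, 9).
n = (−15, 9, 9); n·P − 12 = 69; |n| = 3√43; distance = 69/(3√43) = 23/√43.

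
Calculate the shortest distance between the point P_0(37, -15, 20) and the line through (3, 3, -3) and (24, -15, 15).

A direction vector is d = (21, -18, 18).
AP = (34, -18, 23); AP·d = 1452, |AP|² = 2009, |d|² = 1089.
distance² = |AP|² − (AP·d)²/|d|² = 2009 − 2108304/1089 = 73, so the distance is √73.

√73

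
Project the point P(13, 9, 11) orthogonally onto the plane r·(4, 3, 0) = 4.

(1, 0, 11)

The perpendicular from P has direction n = (4, 3, 0): r = (13, 9, 11) + t(4, 3, 0).
Substitute into the plane: n·(P + tn) = 4 gives 79 + 25t = 4, so t = -3.
Foot = (13, 9, 11) + (-3)·(4, 3, 0) = (1, 0, 11).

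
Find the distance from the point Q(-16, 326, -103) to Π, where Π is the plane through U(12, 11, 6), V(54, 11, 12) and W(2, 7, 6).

7

UV = (42, 0, 6) and UW = (-10, -4, 0), so a normal is n = UV × UW = (24, -60, -168).
Then n·(-16, 326, -103) - (-1380) = -1260.
|n| = √(576 + 3600 + 28224) = 180, so the distance is |-1260|/180 = 7.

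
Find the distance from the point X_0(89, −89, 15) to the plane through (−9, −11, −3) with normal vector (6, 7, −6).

The plane has equation n·(r − (−9, −11, −3)) = 0, i.e. n·r = -113.
Then n·(89, −89, 15) − (−113) = −66.
|n| = √(36 + 49 + 36) = 11, so the distance is |-66|/11 = 6.

6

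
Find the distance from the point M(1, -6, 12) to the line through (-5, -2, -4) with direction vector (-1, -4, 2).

Direction vector d = (-1, -4, 2).
AP = (6, -4, 16); AP·d = 42, |AP|² = 308, |d|² = 21.
distance² = |AP|² − (AP·d)²/|d|² = 308 − 1764/21 = 224, so the distance is 4√14.

4√14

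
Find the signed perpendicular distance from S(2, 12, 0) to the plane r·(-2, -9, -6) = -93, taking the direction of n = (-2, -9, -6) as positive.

n·S − (-93) = -19.
|n| = 11, so the signed distance is -19/11.

-19/11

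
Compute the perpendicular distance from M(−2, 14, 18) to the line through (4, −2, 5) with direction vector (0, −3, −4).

√61

Direction vector d = (0, −3, −4).
AP = (−6, 16, 13), and AP × d = (−25, −24, 18).
|AP × d|² = 1525 and |d|² = 25, so the distance is √(1525/25) = √61.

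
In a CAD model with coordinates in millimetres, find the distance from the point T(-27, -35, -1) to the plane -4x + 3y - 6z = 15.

n = (-4, 3, -6); n·P − 15 = -6; |n| = √61; distance = 6/√61.

6/√61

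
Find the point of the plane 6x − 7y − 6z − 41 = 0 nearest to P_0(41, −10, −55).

(11, 25, -25)

The perpendicular from P_0 has direction n = (6, −7, −6): r = (41, −10, −55) + λ(6, −7, −6).
Substitute into the plane: n·(P_0 + λn) = 41 gives 646 + 121λ = 41, so λ = -5.
Foot = (41, −10, −55) + (-5)·(6, −7, −6) = (11, 25, −25).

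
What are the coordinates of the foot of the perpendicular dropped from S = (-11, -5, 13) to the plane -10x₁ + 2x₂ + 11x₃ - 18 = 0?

(-1, -7, 2)

n = (-10, 2, 11), |n|² = 225, and n·S − 18 = 225.
t = 225/225 = 1, so the foot is S − t·n = (-11, -5, 13) − 1·(-10, 2, 11) = (-1, -7, 2).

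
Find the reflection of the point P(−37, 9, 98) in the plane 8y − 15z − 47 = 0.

With n = (0, 8, −15), the signed offset is (n·P − 47)/|n|² = -1445/289 = -5.
P' = P − 2t·n = (−37, 9, 98) − (-10)·(0, 8, −15) = (−37, 89, −52).

(-37, 89, -52)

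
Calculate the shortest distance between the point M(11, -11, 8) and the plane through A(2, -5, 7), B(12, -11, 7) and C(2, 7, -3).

AB = (10, -6, 0) and AC = (0, 12, -10), so a normal is n = AB × AC = (60, 100, 120).
Then n·(11, -11, 8) - 460 = 60.
|n| = √(3600 + 10000 + 14400) = 20√70, so the distance is |60|/(20√70) = 3/√70.

3√70/70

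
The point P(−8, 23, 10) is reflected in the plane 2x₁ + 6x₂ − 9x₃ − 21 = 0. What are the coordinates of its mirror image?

With n = (2, 6, −9), the signed offset is (n·P − 21)/|n|² = 11/121 = 1/11.
P' = P − 2t·n = (−8, 23, 10) − (2/11)·(2, 6, −9) = (−92/11, 241/11, 128/11).

(-92/11, 241/11, 128/11)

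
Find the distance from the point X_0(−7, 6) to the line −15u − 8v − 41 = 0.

d = |(-15)·(-7) + (-8)·6 − 41| / √(225 + 64) = |16|/17 = 16/17.

16/17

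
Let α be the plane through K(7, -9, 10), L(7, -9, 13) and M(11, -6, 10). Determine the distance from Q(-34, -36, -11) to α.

3

KL = (0, 0, 3) and KM = (4, 3, 0), so a normal is n = KL × KM = (-9, 12, 0).
n = (-9, 12, 0); n·P − (-171) = 45; |n| = 15; distance = 45/15 = 3.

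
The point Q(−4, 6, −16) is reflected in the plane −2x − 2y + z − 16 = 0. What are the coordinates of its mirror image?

(-20, -10, -8)

n = (−2, −2, 1), |n|² = 9, n·Q − 16 = -36, so t = -36/9 = -4.
Foot F = Q − (-4)·n = (−12, −2, −12); the reflection is 2F − Q = (−20, −10, −8).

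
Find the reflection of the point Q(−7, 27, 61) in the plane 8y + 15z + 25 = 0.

n = (0, 8, 15), |n|² = 289, n·Q − (-25) = 1156, so t = 1156/289 = 4.
Foot F = Q − 4·n = (−7, −5, 1); the reflection is 2F − Q = (−7, −37, −59).

(-7, -37, -59)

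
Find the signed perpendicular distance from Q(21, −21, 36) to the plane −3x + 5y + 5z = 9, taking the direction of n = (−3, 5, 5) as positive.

n·Q − 9 = 3.
|n| = √59, so the signed distance is 3√59/59.

3√59/59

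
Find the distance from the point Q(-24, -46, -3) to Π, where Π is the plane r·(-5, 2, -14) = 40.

Normal vector n = (-5, 2, -14), and n·(-24, -46, -3) - 40 = 30.
|n| = √(25 + 4 + 196) = 15, so the distance is |30|/15 = 2.

2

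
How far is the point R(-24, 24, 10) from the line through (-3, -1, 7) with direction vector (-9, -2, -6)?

3√106

Direction vector d = (-9, -2, -6).
AP = (-21, 25, 3), and AP × d = (-144, -153, 267).
|AP × d|² = 115434 and |d|² = 121, so the distance is √(115434/121) = √954 = 3√106.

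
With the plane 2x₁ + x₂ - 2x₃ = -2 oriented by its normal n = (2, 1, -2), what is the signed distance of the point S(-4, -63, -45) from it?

7

n·S − (-2) = 21.
|n| = 3, so the signed distance is 21/3 = 7.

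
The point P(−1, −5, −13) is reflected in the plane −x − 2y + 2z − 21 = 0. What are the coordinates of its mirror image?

With n = (−1, −2, 2), the signed offset is (n·P − 21)/|n|² = -36/9 = -4.
P' = P − 2t·n = (−1, −5, −13) − (-8)·(−1, −2, 2) = (−9, −21, 3).

(-9, -21, 3)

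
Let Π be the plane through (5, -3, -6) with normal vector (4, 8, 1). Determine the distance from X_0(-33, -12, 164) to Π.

6

The plane has equation n·(r − (5, -3, -6)) = 0, i.e. n·r = -10.
d = |4·(-33) + 8·(-12) + 1·164 − (-10)| / √(16 + 64 + 1) = |-54| / 9 = 6.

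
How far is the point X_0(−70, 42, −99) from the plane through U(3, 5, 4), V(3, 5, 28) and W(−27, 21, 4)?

29/17

UV = (0, 0, 24) and UW = (−30, 16, 0), so a normal is n = UV × UW = (−384, −720, 0).
Then n·(−70, 42, −99) − (−4752) = 1392.
|n| = √(147456 + 518400 + 0) = 816, so the distance is |1392|/816 = 29/17.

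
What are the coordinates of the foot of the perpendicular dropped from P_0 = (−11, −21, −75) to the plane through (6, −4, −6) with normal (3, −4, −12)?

(-26, -1, -15)

The perpendicular from P_0 has direction n = (3, −4, −12): r = (−11, −21, −75) + λ(3, −4, −12).
Substitute into the plane: n·(P_0 + λn) = 106 gives 951 + 169λ = 106, so λ = -5.
Foot = (−11, −21, −75) + (-5)·(3, −4, −12) = (−26, −1, −15).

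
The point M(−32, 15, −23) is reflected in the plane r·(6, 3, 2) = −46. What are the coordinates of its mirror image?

(4, 33, -11)

With n = (6, 3, 2), the signed offset is (n·M − (-46))/|n|² = -147/49 = -3.
M' = M − 2t·n = (−32, 15, −23) − (-6)·(6, 3, 2) = (4, 33, −11).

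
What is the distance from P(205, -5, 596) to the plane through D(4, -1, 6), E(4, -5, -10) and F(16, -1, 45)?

9

DE = (0, -4, -16) and DF = (12, 0, 39), so a normal is n = DE × DF = (-156, -192, 48).
n = (-156, -192, 48); n·P − (-144) = -2268; |n| = 252; distance = 2268/252 = 9.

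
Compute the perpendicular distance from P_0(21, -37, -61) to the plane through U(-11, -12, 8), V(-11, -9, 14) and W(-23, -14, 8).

25√46/46

UV = (0, 3, 6) and UW = (-12, -2, 0), so a normal is n = UV × UW = (12, -72, 36).
d = |12·21 + (-72)·(-37) + 36·(-61) − 1020| / √(144 + 5184 + 1296) = |-300| / (12√46) = 25√46/46.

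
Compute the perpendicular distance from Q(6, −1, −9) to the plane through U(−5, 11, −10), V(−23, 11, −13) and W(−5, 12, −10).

5/√37

UV = (−18, 0, −3) and UW = (0, 1, 0), so a normal is n = UV × UW = (3, 0, −18).
Then n·(6, −1, −9) − 165 = 15.
|n| = √(9 + 0 + 324) = 3√37, so the distance is |15|/(3√37) = 5√37/37.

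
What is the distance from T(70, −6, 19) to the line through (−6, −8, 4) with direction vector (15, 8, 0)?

Direction vector d = (15, 8, 0).
AP = (76, 2, 15), and AP × d = (−120, 225, 578).
|AP × d|² = 399109 and |d|² = 289, so the distance is √(399109/289) = √1381.

√1381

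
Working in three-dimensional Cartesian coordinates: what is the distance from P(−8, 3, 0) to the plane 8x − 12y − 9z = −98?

d = |8·(-8) + (-12)·3 + (-9)·0 − (-98)| / √(64 + 144 + 81) = |-2| / 17 = 2/17.

2/17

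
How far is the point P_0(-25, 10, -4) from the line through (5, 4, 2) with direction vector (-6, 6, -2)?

12√2

Direction vector d = (-6, 6, -2).
AP = (-30, 6, -6), and AP × d = (24, -24, -144).
|AP × d|² = 21888 and |d|² = 76, so the distance is √(21888/76) = √288 = 12√2.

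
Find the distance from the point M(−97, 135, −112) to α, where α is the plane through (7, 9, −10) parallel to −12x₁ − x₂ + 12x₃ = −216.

Parallel planes share the normal n = (−12, −1, 12); since (7, 9, −10) lies on the plane, its equation is −12x₁ − x₂ + 12x₃ = -213.
Then n·(−97, 135, −112) − (−213) = −102.
|n| = √(144 + 1 + 144) = 17, so the distance is |-102|/17 = 6.

6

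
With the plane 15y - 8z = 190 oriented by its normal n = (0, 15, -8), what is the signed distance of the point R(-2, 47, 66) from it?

-13/17

n·R − 190 = -13.
|n| = 17, so the signed distance is -13/17.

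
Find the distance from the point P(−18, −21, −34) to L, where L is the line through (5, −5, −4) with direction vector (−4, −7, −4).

Direction vector d = (−4, −7, −4).
AP = (−23, −16, −30), and AP × d = (−146, 28, 97).
|AP × d|² = 31509 and |d|² = 81, so the distance is √(31509/81) = √389.

√389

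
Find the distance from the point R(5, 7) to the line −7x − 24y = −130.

The normal to the line is n = (−7, −24) with |n| = 25.
|n·R − (-130)| = |-203 − (-130)| = 73, so the distance is 73/25.

73/25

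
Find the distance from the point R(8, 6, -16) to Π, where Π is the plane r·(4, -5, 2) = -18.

d = |4·8 + (-5)·6 + 2·(-16) − (-18)| / √(16 + 25 + 4) = |-12| / (3√5) = 4√5/5.

4/√5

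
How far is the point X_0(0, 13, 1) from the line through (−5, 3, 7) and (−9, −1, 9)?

A direction vector is d = (−4, −4, 2).
AP = (5, 10, −6); AP·d = -72, |AP|² = 161, |d|² = 36.
distance² = |AP|² − (AP·d)²/|d|² = 161 − 5184/36 = 17, so the distance is √17.

√17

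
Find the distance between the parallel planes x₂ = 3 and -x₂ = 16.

19

Divide the second equation by -1 to match normals: x₂ = -16.
Both planes have normal n = (0, 1, 0), |n| = 1. Any point on the first plane is at distance |(-16) − 3|/|n| = 19/1 = 19 from the second.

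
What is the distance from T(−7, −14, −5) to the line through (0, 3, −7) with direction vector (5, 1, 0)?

Direction vector d = (5, 1, 0).
AP = (−7, −17, 2); AP·d = -52, |AP|² = 342, |d|² = 26.
distance² = |AP|² − (AP·d)²/|d|² = 342 − 2704/26 = 238, so the distance is √238.

√238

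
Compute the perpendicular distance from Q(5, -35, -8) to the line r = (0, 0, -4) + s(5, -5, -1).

Direction vector d = (5, -5, -1).
AP = (5, -35, -4), and AP × d = (15, -15, 150).
|AP × d|² = 22950 and |d|² = 51, so the distance is √(22950/51) = √450 = 15√2.

15√2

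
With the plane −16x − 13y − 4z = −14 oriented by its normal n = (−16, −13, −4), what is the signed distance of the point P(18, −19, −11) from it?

n·P − (-14) = 17.
|n| = 21, so the signed distance is 17/21.

17/21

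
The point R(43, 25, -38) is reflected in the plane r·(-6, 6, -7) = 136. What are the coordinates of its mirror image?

(497/11, 251/11, -390/11)

With n = (-6, 6, -7), the signed offset is (n·R − 136)/|n|² = 22/121 = 2/11.
R' = R − 2t·n = (43, 25, -38) − (4/11)·(-6, 6, -7) = (497/11, 251/11, -390/11).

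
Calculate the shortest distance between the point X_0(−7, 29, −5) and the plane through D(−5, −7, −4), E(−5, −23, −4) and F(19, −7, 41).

DE = (0, −16, 0) and DF = (24, 0, 45), so a normal is n = DE × DF = (−720, 0, 384).
n = (−720, 0, 384); n·P − 2064 = 1056; |n| = 816; distance = 1056/816 = 22/17.

22/17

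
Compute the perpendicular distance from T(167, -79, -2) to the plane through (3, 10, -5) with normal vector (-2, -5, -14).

5

The plane has equation n·(r − (3, 10, -5)) = 0, i.e. n·r = 14.
d = |(-2)·167 + (-5)·(-79) + (-14)·(-2) − 14| / √(4 + 25 + 196) = |75| / 15 = 5.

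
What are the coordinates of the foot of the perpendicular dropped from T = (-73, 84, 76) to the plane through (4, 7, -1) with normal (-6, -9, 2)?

The perpendicular from T has direction n = (-6, -9, 2): r = (-73, 84, 76) + t(-6, -9, 2).
Substitute into the plane: n·(T + tn) = -89 gives -166 + 121t = -89, so t = 7/11.
Foot = (-73, 84, 76) + (7/11)·(-6, -9, 2) = (-845/11, 861/11, 850/11).

(-845/11, 861/11, 850/11)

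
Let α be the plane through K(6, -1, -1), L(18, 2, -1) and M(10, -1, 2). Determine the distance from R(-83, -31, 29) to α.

KL = (12, 3, 0) and KM = (4, 0, 3), so a normal is n = KL × KM = (9, -36, -12).
Then n·(-83, -31, 29) - 102 = -81.
|n| = √(81 + 1296 + 144) = 39, so the distance is |-81|/39 = 27/13.

27/13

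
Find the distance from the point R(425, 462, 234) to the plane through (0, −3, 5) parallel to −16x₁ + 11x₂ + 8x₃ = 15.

Parallel planes share the normal n = (−16, 11, 8); since (0, −3, 5) lies on the plane, its equation is −16x₁ + 11x₂ + 8x₃ = 7.
Then n·(425, 462, 234) − 7 = 147.
|n| = √(256 + 121 + 64) = 21, so the distance is |147|/21 = 7.

7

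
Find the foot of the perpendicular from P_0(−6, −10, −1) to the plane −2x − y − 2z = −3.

(0, -7, 5)

The perpendicular from P_0 has direction n = (−2, −1, −2): r = (−6, −10, −1) + λ(−2, −1, −2).
Substitute into the plane: n·(P_0 + λn) = -3 gives 24 + 9λ = -3, so λ = -3.
Foot = (−6, −10, −1) + (-3)·(−2, −1, −2) = (0, −7, 5).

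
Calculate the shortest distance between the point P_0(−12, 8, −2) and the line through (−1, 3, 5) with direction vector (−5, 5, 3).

2√34

Direction vector d = (−5, 5, 3).
AP = (−11, 5, −7); AP·d = 59, |AP|² = 195, |d|² = 59.
distance² = |AP|² − (AP·d)²/|d|² = 195 − 3481/59 = 136, so the distance is 2√34.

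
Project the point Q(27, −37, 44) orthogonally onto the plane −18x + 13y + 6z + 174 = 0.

The perpendicular from Q has direction n = (−18, 13, 6): r = (27, −37, 44) + μ(−18, 13, 6).
Substitute into the plane: n·(Q + μn) = -174 gives -703 + 529μ = -174, so μ = 1.
Foot = (27, −37, 44) + 1·(−18, 13, 6) = (9, −24, 50).

(9, -24, 50)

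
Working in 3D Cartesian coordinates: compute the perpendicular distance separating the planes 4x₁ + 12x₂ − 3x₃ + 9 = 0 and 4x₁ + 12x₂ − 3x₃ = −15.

6/13

With common normal n = (4, 12, −3) (|n| = 13), the distance is |(-9) − (-15)|/|n| = 6/13.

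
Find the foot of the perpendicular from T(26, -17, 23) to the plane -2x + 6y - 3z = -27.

n = (-2, 6, -3), |n|² = 49, and n·T − (-27) = -196.
t = -196/49 = -4, so the foot is T − t·n = (26, -17, 23) − (-4)·(-2, 6, -3) = (18, 7, 11).

(18, 7, 11)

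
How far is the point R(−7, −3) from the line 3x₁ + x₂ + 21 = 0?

d = |3·(-7) + 1·(-3) − (-21)| / √(9 + 1) = |-3|/√10 = 3/√10.

3√10/10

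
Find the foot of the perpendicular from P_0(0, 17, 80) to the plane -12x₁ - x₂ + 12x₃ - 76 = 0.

(36, 20, 44)

The perpendicular from P_0 has direction n = (-12, -1, 12): r = (0, 17, 80) + μ(-12, -1, 12).
Substitute into the plane: n·(P_0 + μn) = 76 gives 943 + 289μ = 76, so μ = -3.
Foot = (0, 17, 80) + (-3)·(-12, -1, 12) = (36, 20, 44).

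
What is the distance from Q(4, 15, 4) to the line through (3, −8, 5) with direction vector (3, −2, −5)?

√493

Direction vector d = (3, −2, −5).
AP = (1, 23, −1), and AP × d = (−117, 2, −71).
|AP × d|² = 18734 and |d|² = 38, so the distance is √(18734/38) = √493.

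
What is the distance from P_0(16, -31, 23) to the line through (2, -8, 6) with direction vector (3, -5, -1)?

√454

Direction vector d = (3, -5, -1).
AP = (14, -23, 17), and AP × d = (108, 65, -1).
|AP × d|² = 15890 and |d|² = 35, so the distance is √(15890/35) = √454.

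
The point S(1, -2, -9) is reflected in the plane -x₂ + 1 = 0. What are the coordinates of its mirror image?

(1, 4, -9)

n = (0, -1, 0), |n|² = 1, n·S − (-1) = 3, so t = 3/1 = 3.
Foot F = S − 3·n = (1, 1, -9); the reflection is 2F − S = (1, 4, -9).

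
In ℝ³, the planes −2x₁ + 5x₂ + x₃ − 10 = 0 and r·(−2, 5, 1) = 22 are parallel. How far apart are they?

Both planes have normal n = (−2, 5, 1), |n| = √30. Any point on the first plane is at distance |22 − 10|/|n| = 12/√30 from the second.

12/√30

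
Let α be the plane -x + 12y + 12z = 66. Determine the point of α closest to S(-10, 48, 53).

n = (-1, 12, 12), |n|² = 289, and n·S − 66 = 1156.
t = 1156/289 = 4, so the foot is S − t·n = (-10, 48, 53) − 4·(-1, 12, 12) = (-6, 0, 5).

(-6, 0, 5)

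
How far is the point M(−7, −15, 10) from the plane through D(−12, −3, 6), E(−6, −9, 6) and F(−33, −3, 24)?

DE = (6, −6, 0) and DF = (−21, 0, 18), so a normal is n = DE × DF = (−108, −108, −126).
Then n·(−7, −15, 10) − 864 = 252.
|n| = √(11664 + 11664 + 15876) = 198, so the distance is |252|/198 = 14/11.

14/11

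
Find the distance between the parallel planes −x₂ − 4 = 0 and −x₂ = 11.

7

Both planes have normal n = (0, −1, 0), |n| = 1. Any point on the first plane is at distance |11 − 4|/|n| = 7/1 = 7 from the second.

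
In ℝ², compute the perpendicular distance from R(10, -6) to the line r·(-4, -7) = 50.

48/√65

d = |(-4)·10 + (-7)·(-6) − 50| / √(16 + 49) = |-48|/√65 = 48/√65.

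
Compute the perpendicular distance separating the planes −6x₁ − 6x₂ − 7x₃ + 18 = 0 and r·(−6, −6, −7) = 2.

Both planes have normal n = (−6, −6, −7), |n| = 11. Any point on the first plane is at distance |2 − (-18)|/|n| = 20/11 from the second.

20/11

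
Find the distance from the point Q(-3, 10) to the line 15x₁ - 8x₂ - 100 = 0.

225/17

The normal to the line is n = (15, -8) with |n| = 17.
|n·Q − 100| = |-125 − 100| = 225, so the distance is 225/17.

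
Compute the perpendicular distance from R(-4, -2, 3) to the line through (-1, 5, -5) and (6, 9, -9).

A direction vector is d = (7, 4, -4).
AP = (-3, -7, 8); AP·d = -81, |AP|² = 122, |d|² = 81.
distance² = |AP|² − (AP·d)²/|d|² = 122 − 6561/81 = 41, so the distance is √41.

√41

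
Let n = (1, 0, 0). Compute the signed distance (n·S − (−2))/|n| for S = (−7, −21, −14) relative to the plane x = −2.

-5

n·S − (-2) = -5.
|n| = 1, so the signed distance is -5/1 = -5.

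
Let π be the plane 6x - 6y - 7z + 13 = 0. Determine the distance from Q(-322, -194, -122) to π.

9

n = (6, -6, -7); n·P − (-13) = 99; |n| = 11; distance = 99/11 = 9.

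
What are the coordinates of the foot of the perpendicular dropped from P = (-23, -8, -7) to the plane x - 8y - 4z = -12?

n = (1, -8, -4), |n|² = 81, and n·P − (-12) = 81.
t = 81/81 = 1, so the foot is P − t·n = (-23, -8, -7) − 1·(1, -8, -4) = (-24, 0, -3).

(-24, 0, -3)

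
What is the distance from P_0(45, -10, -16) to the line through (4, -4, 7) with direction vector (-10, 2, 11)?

√221

Direction vector d = (-10, 2, 11).
AP = (41, -6, -23), and AP × d = (-20, -221, 22).
|AP × d|² = 49725 and |d|² = 225, so the distance is √(49725/225) = √221.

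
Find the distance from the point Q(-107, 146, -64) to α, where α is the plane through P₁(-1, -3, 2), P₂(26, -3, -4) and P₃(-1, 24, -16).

8

P₁P₂ = (27, 0, -6) and P₁P₃ = (0, 27, -18), so a normal is n = P₁P₂ × P₁P₃ = (162, 486, 729).
Then n·(-107, 146, -64) - (-162) = 7128.
|n| = √(26244 + 236196 + 531441) = 891, so the distance is |7128|/891 = 8.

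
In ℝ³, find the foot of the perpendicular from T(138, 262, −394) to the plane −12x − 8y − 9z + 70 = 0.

(2250/17, 4390/17, -6770/17)

The perpendicular from T has direction n = (−12, −8, −9): r = (138, 262, −394) + μ(−12, −8, −9).
Substitute into the plane: n·(T + μn) = -70 gives -206 + 289μ = -70, so μ = 8/17.
Foot = (138, 262, −394) + (8/17)·(−12, −8, −9) = (2250/17, 4390/17, −6770/17).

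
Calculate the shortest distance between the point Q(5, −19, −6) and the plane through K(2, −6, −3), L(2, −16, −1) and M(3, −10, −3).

16/√42

KL = (0, −10, 2) and KM = (1, −4, 0), so a normal is n = KL × KM = (8, 2, 10).
d = |8·5 + 2·(-19) + 10·(-6) − (-26)| / √(64 + 4 + 100) = |-32| / (2√42) = 16/√42.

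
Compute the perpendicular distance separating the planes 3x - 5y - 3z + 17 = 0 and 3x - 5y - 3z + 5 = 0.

12√43/43

With common normal n = (3, -5, -3) (|n| = √43), the distance is |(-17) − (-5)|/|n| = 12/√43 = 12√43/43.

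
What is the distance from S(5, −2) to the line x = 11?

The normal to the line is n = (1, 0) with |n| = 1.
|n·S − 11| = |5 − 11| = 6, so the distance is 6/1 = 6.

6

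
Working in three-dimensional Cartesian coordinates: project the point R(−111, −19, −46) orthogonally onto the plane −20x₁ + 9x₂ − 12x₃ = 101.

n = (−20, 9, −12), |n|² = 625, and n·R − 101 = 2500.
t = 2500/625 = 4, so the foot is R − t·n = (−111, −19, −46) − 4·(−20, 9, −12) = (−31, −55, 2).

(-31, -55, 2)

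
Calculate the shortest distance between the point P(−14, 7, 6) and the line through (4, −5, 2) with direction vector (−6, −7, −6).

22

Direction vector d = (−6, −7, −6).
AP = (−18, 12, 4), and AP × d = (−44, −132, 198).
|AP × d|² = 58564 and |d|² = 121, so the distance is √(58564/121) = √484 = 22.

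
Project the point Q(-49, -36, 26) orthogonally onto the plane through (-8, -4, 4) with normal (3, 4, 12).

n = (3, 4, 12), |n|² = 169, and n·Q − 8 = 13.
t = 13/169 = 1/13, so the foot is Q − t·n = (-49, -36, 26) − (1/13)·(3, 4, 12) = (-640/13, -472/13, 326/13).

(-640/13, -472/13, 326/13)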